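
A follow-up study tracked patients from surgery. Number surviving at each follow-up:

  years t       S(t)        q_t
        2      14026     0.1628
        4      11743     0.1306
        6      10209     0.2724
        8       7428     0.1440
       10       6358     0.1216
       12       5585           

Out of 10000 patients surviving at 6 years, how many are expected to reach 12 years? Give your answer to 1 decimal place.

The relevant probability is 5585/10209 = 0.547066.
Expected number = 10000 × 0.547066 = 5470.7.

5470.7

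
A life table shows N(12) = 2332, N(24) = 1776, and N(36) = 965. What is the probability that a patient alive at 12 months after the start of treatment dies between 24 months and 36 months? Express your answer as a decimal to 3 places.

This is the probability of reaching 24 but not 36, conditional on being alive at 12: (N(24) − N(36)) / N(12).
= (1776 − 965) / 2332 = 811 / 2332 = 0.347770.

0.348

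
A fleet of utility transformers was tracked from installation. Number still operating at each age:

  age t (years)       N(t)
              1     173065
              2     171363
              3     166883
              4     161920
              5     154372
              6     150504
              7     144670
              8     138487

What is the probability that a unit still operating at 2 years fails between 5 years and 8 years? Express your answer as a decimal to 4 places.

0.0927

This is the probability of reaching 5 but not 8, conditional on being operational at 2: (N(5) − N(8)) / N(2).
= (154372 − 138487) / 171363 = 15885 / 171363 = 0.092698.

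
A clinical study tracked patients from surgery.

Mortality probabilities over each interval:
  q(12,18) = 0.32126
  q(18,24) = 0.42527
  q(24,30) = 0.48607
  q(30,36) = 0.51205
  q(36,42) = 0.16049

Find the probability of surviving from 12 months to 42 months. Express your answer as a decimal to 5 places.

The overall survival probability is (1 − 0.32126) × (1 − 0.42527) × (1 − 0.48607) × (1 − 0.51205) × (1 − 0.16049).
= 0.67874 × 0.57473 × 0.51393 × 0.48795 × 0.83951 = 0.082124.

0.08212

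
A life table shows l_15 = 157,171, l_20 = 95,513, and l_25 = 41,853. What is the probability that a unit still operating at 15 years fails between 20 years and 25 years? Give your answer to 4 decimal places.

0.3414

This is the probability of reaching 20 but not 25, conditional on being operational at 15: (l_20 − l_25) / l_15.
= (95,513 − 41,853) / 157,171 = 53,660 / 157,171 = 0.341412.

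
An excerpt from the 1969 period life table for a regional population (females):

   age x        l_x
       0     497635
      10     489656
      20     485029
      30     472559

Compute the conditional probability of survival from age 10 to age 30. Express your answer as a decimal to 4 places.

0.9651

The conditional survival probability is l_30/l_10 = 472559/489656 = 0.965084.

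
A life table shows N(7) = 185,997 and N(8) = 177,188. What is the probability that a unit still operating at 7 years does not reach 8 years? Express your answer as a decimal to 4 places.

0.0474

P(fail before 8 | operational at 7) = 1 − N(8)/N(7) = 1 − 177,188/185,997 = (8,809)/185,997 = 0.047361.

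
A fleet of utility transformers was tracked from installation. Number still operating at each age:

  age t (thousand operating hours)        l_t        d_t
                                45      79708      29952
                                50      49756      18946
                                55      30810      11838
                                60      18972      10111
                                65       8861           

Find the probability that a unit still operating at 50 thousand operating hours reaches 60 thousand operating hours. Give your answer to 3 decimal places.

0.381

The conditional survival probability is l_60/l_50 = 18972/49756 = 0.381301.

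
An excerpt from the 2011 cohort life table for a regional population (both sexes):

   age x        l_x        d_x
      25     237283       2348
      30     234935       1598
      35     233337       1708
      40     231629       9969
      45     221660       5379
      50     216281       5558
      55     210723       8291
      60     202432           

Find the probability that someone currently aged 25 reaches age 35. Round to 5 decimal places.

0.98337

The conditional survival probability is l_35/l_25 = 233337/237283 = 0.983370.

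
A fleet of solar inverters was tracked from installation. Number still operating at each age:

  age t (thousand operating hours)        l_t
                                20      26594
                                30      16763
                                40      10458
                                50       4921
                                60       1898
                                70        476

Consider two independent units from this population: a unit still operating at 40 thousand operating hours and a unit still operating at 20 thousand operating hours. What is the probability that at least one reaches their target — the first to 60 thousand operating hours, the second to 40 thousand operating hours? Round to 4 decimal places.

0.5034

p₁ = l_60/l_40 = 1898/10458 = 0.181488; p₂ = l_40/l_20 = 10458/26594 = 0.393247.
P(at least one) = 1 − (1−p₁)(1−p₂) = 1 − 0.818512 × 0.606753 = 0.503365.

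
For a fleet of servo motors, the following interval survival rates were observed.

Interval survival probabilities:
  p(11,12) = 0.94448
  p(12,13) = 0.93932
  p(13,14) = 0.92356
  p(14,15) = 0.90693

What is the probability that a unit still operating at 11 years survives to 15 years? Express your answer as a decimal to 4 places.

0.7431

P(survive 11→15) = 0.94448 × 0.93932 × 0.92356 × 0.90693.
= 0.743097.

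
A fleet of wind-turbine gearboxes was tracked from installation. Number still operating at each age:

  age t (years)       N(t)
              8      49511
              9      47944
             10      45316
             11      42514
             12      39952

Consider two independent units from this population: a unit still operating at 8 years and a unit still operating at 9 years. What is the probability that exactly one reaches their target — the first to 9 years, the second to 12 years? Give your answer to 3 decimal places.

0.188

p₁ = N(9)/N(8) = 47944/49511 = 0.968350; p₂ = N(12)/N(9) = 39952/47944 = 0.833306.
P(exactly one) = p₁(1−p₂) + (1−p₁)p₂ = 0.161418 + 0.026374 = 0.187792.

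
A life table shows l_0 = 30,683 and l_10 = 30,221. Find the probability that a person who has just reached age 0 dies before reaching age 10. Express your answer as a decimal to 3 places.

0.015

P(die before 10 | alive at 0) = 1 − l_10/l_0 = 1 − 30,221/30,683 = (462)/30,683 = 0.015057.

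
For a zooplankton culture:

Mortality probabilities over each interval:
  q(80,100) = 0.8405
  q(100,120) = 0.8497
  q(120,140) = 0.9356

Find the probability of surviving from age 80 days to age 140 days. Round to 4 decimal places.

0.0015

The overall survival probability is (1 − 0.8405) × (1 − 0.8497) × (1 − 0.9356).
= 0.1595 × 0.1503 × 0.0644 = 0.001544.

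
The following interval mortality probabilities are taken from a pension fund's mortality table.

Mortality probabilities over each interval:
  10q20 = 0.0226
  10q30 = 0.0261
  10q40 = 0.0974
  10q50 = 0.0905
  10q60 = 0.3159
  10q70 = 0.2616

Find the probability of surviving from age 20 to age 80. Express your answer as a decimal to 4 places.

0.3947

Survival from 20 to 80 is the product of surviving each interval: (1 − 0.0226) × (1 − 0.0261) × (1 − 0.0974) × (1 − 0.0905) × (1 − 0.3159) × (1 − 0.2616).
= 0.9774 × 0.9739 × 0.9026 × 0.9095 × 0.6841 × 0.7384 = 0.394726.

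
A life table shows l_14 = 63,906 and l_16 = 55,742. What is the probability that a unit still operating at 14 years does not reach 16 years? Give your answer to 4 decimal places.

0.1278

P(fail before 16 | operational at 14) = 1 − l_16/l_14 = 1 − 55,742/63,906 = (8,164)/63,906 = 0.127750.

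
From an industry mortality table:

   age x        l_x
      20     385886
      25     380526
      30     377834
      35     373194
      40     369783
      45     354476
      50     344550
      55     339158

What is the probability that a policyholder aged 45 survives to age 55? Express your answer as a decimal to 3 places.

0.957

We want 10p45 = l_55/l_45.
The conditional survival probability is l_55/l_45 = 339158/354476 = 0.956787.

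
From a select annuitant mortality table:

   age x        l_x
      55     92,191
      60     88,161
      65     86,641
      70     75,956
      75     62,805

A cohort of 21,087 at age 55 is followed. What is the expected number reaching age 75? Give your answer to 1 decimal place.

The relevant probability is 62,805/92,191 = 0.681249.
Expected number = 21,087 × 0.681249 = 14365.5.

14365.5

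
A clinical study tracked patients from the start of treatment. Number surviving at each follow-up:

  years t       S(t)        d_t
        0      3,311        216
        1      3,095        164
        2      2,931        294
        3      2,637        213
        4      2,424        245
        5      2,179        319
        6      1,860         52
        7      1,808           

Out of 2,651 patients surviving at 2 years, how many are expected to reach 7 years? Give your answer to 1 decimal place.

The relevant probability is 1,808/2,931 = 0.616854.
Expected number = 2,651 × 0.616854 = 1635.3.

1635.3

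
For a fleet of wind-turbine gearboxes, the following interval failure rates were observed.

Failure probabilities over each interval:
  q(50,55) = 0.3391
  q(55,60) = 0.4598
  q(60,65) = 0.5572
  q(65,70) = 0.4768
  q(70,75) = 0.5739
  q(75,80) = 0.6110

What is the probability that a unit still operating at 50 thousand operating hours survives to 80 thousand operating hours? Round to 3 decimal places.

0.014

The overall survival probability is (1 − 0.3391) × (1 − 0.4598) × (1 − 0.5572) × (1 − 0.4768) × (1 − 0.5739) × (1 − 0.6110).
= 0.6609 × 0.5402 × 0.4428 × 0.5232 × 0.4261 × 0.3890 = 0.013710.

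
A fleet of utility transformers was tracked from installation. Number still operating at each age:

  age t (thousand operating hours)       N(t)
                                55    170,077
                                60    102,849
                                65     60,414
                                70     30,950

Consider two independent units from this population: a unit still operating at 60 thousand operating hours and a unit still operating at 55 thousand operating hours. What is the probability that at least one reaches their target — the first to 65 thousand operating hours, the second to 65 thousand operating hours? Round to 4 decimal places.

p₁ = N(65)/N(60) = 60,414/102,849 = 0.587405; p₂ = N(65)/N(55) = 60,414/170,077 = 0.355216.
P(at least one) = 1 − (1−p₁)(1−p₂) = 1 − 0.412595 × 0.644784 = 0.733965.

0.7340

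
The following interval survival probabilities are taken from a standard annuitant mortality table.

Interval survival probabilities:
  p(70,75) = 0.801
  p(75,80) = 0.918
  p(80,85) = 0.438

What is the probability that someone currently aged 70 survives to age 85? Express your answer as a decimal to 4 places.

Chaining the interval survival probabilities: 0.801 × 0.918 × 0.438.
= 0.322069.

0.3221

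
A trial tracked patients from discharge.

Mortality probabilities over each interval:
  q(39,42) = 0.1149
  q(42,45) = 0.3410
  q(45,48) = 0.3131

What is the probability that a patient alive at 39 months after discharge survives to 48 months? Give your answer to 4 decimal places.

Chaining the interval survival probabilities: (1 − 0.1149) × (1 − 0.3410) × (1 − 0.3131).
= 0.8851 × 0.6590 × 0.6869 = 0.400656.

0.4007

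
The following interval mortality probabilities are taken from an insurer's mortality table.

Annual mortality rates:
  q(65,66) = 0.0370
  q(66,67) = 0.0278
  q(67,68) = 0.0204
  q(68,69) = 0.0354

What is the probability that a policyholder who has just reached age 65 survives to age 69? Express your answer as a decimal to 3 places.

Survival from 65 to 69 is the product of surviving each interval: (1 − 0.0370) × (1 − 0.0278) × (1 − 0.0204) × (1 − 0.0354).
= 0.9630 × 0.9722 × 0.9796 × 0.9646 = 0.884663.

0.885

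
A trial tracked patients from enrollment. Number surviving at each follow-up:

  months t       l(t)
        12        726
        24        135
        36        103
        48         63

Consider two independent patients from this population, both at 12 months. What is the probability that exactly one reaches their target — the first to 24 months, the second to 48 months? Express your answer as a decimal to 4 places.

0.2405

p₁ = l(24)/l(12) = 135/726 = 0.185950; p₂ = l(48)/l(12) = 63/726 = 0.086777.
P(exactly one) = p₁(1−p₂) + (1−p₁)p₂ = 0.169814 + 0.070641 = 0.240455.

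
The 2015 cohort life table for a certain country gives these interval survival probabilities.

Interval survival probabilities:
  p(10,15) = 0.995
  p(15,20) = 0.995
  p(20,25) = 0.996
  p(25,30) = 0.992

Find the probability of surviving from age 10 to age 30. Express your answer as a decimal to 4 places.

0.9782

Chaining the interval survival probabilities: 0.995 × 0.995 × 0.996 × 0.992.
= 0.978176.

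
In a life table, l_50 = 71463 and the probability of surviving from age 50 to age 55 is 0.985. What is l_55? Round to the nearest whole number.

70391

l_55 = l_50 × p = 71463 × 0.985 = 70391.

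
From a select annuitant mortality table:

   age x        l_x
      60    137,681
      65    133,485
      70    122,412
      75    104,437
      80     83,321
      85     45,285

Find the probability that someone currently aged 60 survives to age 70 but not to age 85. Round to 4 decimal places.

This is the probability of reaching 70 but not 85, conditional on being alive at 60: (l_70 − l_85) / l_60.
= (122,412 − 45,285) / 137,681 = 77,127 / 137,681 = 0.560186.

0.5602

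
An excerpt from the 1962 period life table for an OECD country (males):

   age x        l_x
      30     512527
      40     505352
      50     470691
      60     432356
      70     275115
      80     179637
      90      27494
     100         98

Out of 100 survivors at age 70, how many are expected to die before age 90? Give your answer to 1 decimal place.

90.0

The relevant probability is 1 − 27494/275115 = 0.900064.
Expected number = 100 × 0.900064 = 90.0.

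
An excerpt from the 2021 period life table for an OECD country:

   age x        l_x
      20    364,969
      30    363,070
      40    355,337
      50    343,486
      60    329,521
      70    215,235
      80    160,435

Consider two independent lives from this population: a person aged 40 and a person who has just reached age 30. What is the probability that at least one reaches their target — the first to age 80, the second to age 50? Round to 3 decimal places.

p₁ = l_80/l_40 = 160,435/355,337 = 0.451501; p₂ = l_50/l_30 = 343,486/363,070 = 0.946060.
P(at least one) = 1 − (1−p₁)(1−p₂) = 1 − 0.548499 × 0.053940 = 0.970414.

0.970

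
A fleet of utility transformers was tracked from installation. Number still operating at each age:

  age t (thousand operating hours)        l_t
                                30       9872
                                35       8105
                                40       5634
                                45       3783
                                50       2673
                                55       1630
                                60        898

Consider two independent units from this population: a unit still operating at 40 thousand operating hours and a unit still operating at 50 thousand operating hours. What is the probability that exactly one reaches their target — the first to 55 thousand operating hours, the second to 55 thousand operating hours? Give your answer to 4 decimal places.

p₁ = l_55/l_40 = 1630/5634 = 0.289315; p₂ = l_55/l_50 = 1630/2673 = 0.609802.
P(exactly one) = p₁(1−p₂) + (1−p₁)p₂ = 0.112890 + 0.433377 = 0.546267.

0.5463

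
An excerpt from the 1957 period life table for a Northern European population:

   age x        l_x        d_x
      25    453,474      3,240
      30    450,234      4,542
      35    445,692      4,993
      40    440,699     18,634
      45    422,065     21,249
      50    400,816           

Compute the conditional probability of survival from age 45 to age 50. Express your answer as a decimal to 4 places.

0.9497

We want 5p45 = l_50/l_45.
The conditional survival probability is l_50/l_45 = 400,816/422,065 = 0.949655.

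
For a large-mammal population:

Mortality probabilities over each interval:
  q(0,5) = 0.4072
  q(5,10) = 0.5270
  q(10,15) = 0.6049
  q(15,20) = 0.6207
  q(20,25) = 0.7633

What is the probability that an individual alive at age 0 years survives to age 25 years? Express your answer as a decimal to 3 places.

Chaining the interval survival probabilities: (1 − 0.4072) × (1 − 0.5270) × (1 − 0.6049) × (1 − 0.6207) × (1 − 0.7633).
= 0.5928 × 0.4730 × 0.3951 × 0.3793 × 0.2367 = 0.009946.

0.010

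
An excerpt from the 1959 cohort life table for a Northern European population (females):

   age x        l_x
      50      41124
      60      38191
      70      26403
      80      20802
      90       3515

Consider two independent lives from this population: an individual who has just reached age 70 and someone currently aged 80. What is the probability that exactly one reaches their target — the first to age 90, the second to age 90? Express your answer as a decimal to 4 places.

0.2571

p₁ = l_90/l_70 = 3515/26403 = 0.133129; p₂ = l_90/l_80 = 3515/20802 = 0.168974.
P(exactly one) = p₁(1−p₂) + (1−p₁)p₂ = 0.110634 + 0.146479 = 0.257112.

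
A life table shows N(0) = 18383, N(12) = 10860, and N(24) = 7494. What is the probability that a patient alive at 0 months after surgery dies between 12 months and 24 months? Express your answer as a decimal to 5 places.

0.18310

This is the probability of reaching 12 but not 24, conditional on being alive at 0: (N(12) − N(24)) / N(0).
= (10860 − 7494) / 18383 = 3366 / 18383 = 0.183104.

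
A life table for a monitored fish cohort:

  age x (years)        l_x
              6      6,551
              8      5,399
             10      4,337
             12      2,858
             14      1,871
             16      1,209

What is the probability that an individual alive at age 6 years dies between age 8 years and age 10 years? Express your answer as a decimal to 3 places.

0.162

This is the probability of reaching 8 but not 10, conditional on being alive at 6: (l_8 − l_10) / l_6.
= (5,399 − 4,337) / 6,551 = 1,062 / 6,551 = 0.162113.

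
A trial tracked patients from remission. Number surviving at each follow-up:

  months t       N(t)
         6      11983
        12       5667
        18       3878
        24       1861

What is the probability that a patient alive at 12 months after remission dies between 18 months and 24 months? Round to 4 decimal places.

This is the probability of reaching 18 but not 24, conditional on being alive at 12: (N(18) − N(24)) / N(12).
= (3878 − 1861) / 5667 = 2017 / 5667 = 0.355920.

0.3559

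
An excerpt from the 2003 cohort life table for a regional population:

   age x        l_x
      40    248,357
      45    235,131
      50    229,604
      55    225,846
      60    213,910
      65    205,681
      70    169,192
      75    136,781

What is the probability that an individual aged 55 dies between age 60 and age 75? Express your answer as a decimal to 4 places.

We want 5|15q55 = (l_60 − l_75)/l_55.
This is the probability of reaching 60 but not 75, conditional on being alive at 55: (l_60 − l_75) / l_55.
= (213,910 − 136,781) / 225,846 = 77,129 / 225,846 = 0.341511.

0.3415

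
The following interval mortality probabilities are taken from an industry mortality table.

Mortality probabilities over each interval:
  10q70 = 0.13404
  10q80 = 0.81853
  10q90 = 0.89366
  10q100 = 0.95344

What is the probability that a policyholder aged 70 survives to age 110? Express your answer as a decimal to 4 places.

The overall survival probability is (1 − 0.13404) × (1 − 0.81853) × (1 − 0.89366) × (1 − 0.95344).
= 0.86596 × 0.18147 × 0.10634 × 0.04656 = 0.000778.

0.0008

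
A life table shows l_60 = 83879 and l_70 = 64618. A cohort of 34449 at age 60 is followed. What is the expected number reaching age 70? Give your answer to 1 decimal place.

The relevant probability is 64618/83879 = 0.770372.
Expected number = 34449 × 0.770372 = 26538.5.

26538.5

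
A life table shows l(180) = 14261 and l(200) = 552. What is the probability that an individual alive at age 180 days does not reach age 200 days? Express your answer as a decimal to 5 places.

0.96129

P(die before 200 | alive at 180) = 1 − l(200)/l(180) = 1 − 552/14261 = (13709)/14261 = 0.961293.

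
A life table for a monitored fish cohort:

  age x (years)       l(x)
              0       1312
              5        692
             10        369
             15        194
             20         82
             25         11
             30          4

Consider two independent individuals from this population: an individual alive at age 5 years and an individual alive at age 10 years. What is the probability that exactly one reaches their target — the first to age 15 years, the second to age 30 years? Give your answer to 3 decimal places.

0.285

p₁ = l(15)/l(5) = 194/692 = 0.280347; p₂ = l(30)/l(10) = 4/369 = 0.010840.
P(exactly one) = p₁(1−p₂) + (1−p₁)p₂ = 0.277308 + 0.007801 = 0.285109.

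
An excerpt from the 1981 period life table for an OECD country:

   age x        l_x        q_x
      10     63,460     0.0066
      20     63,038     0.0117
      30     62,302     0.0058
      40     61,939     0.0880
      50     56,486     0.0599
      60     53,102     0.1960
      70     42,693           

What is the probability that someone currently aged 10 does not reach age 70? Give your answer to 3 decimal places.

0.327

P(die before 70 | alive at 10) = 1 − l_70/l_10 = 1 − 42,693/63,460 = (20,767)/63,460 = 0.327246.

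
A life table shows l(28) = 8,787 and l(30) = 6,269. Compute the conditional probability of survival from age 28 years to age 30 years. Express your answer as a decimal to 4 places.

0.7134

The conditional survival probability is l(30)/l(28) = 6,269/8,787 = 0.713440.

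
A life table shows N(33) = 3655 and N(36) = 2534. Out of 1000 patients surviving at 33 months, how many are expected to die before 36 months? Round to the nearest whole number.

The relevant probability is 1 − 2534/3655 = 0.306703.
Expected number = 1000 × 0.306703 = 307.

307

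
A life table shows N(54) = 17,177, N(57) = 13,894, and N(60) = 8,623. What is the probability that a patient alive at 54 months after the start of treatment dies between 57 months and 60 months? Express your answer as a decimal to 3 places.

This is the probability of reaching 57 but not 60, conditional on being alive at 54: (N(57) − N(60)) / N(54).
= (13,894 − 8,623) / 17,177 = 5,271 / 17,177 = 0.306864.

0.307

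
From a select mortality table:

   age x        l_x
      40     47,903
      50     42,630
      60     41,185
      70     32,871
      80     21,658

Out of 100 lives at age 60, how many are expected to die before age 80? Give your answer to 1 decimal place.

47.4

The relevant probability is 1 − 21,658/41,185 = 0.474129.
Expected number = 100 × 0.474129 = 47.4.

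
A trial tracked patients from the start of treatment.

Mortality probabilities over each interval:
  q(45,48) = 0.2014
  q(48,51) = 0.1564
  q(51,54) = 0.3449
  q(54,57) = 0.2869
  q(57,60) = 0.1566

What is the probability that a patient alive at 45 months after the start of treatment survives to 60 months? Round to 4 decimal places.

0.2654

Chaining the interval survival probabilities: (1 − 0.2014) × (1 − 0.1564) × (1 − 0.3449) × (1 − 0.2869) × (1 − 0.1566).
= 0.7986 × 0.8436 × 0.6551 × 0.7131 × 0.8434 = 0.265435.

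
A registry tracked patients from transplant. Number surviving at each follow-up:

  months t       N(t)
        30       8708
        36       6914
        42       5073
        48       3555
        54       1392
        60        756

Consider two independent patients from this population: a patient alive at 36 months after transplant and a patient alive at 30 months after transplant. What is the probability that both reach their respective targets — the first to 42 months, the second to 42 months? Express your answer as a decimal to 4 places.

p₁ = N(42)/N(36) = 5073/6914 = 0.733729; p₂ = N(42)/N(30) = 5073/8708 = 0.582568.
P(both) = p₁ × p₂ = 0.733729 × 0.582568 = 0.427447.

0.4274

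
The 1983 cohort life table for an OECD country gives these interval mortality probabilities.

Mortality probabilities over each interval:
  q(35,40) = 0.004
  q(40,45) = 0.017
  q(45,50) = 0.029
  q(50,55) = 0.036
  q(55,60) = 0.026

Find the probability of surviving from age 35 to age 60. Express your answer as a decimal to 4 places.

0.8926

P(survive 35→60) = (1 − 0.004) × (1 − 0.017) × (1 − 0.029) × (1 − 0.036) × (1 − 0.026).
= 0.996 × 0.983 × 0.971 × 0.964 × 0.974 = 0.892623.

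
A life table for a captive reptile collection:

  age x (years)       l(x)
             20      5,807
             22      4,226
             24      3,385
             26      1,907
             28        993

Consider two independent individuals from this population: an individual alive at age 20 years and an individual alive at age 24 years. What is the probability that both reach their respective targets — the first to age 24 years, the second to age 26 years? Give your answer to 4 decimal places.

0.3284

p₁ = l(24)/l(20) = 3,385/5,807 = 0.582917; p₂ = l(26)/l(24) = 1,907/3,385 = 0.563368.
P(both) = p₁ × p₂ = 0.582917 × 0.563368 = 0.328397.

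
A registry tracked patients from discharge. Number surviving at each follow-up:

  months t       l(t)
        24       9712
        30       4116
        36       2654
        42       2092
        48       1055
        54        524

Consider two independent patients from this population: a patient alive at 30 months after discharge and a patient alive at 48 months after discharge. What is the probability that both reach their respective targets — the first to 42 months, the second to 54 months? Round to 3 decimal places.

p₁ = l(42)/l(30) = 2092/4116 = 0.508260; p₂ = l(54)/l(48) = 524/1055 = 0.496682.
P(both) = p₁ × p₂ = 0.508260 × 0.496682 = 0.252444.

0.252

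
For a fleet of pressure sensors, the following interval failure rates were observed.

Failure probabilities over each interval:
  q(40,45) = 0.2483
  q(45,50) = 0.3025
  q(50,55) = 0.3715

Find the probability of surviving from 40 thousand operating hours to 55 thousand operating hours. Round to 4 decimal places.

0.3295

The overall survival probability is (1 − 0.2483) × (1 − 0.3025) × (1 − 0.3715).
= 0.7517 × 0.6975 × 0.6285 = 0.329529.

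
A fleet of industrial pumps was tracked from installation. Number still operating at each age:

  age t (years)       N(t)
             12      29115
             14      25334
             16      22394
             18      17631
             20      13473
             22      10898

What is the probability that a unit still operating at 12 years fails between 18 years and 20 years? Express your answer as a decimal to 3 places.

0.143

This is the probability of reaching 18 but not 20, conditional on being operational at 12: (N(18) − N(20)) / N(12).
= (17631 − 13473) / 29115 = 4158 / 29115 = 0.142813.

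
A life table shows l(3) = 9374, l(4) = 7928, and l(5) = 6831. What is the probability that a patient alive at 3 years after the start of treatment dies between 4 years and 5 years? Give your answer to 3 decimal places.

0.117

This is the probability of reaching 4 but not 5, conditional on being alive at 3: (l(4) − l(5)) / l(3).
= (7928 − 6831) / 9374 = 1097 / 9374 = 0.117026.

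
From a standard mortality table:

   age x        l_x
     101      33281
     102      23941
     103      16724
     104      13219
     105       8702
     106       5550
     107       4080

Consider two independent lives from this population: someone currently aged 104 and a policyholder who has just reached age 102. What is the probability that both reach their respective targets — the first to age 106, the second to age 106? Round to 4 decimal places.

0.0973

p₁ = l_106/l_104 = 5550/13219 = 0.419850; p₂ = l_106/l_102 = 5550/23941 = 0.231820.
P(both) = p₁ × p₂ = 0.419850 × 0.231820 = 0.097330.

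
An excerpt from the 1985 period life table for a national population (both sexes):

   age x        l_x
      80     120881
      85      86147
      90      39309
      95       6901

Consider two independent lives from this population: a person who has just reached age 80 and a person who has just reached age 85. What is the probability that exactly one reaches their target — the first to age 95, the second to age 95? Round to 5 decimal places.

p₁ = l_95/l_80 = 6901/120881 = 0.057089; p₂ = l_95/l_85 = 6901/86147 = 0.080107.
P(exactly one) = p₁(1−p₂) + (1−p₁)p₂ = 0.052516 + 0.075534 = 0.128050.

0.12805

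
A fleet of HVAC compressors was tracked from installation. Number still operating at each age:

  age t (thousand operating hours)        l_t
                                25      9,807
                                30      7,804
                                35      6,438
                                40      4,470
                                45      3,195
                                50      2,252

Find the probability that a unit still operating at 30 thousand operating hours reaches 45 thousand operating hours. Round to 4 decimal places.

The conditional survival probability is l_45/l_30 = 3,195/7,804 = 0.409405.

0.4094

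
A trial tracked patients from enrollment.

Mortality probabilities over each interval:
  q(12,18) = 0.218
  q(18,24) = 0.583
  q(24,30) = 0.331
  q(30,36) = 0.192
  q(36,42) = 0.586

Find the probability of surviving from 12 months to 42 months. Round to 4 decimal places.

0.0730

The overall survival probability is (1 − 0.218) × (1 − 0.583) × (1 − 0.331) × (1 − 0.192) × (1 − 0.586).
= 0.782 × 0.417 × 0.669 × 0.808 × 0.414 = 0.072976.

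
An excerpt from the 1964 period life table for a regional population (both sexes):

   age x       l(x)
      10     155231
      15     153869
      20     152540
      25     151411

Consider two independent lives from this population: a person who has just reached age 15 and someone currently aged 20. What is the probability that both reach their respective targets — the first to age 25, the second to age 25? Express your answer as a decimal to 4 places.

p₁ = l(25)/l(15) = 151411/153869 = 0.984025; p₂ = l(25)/l(20) = 151411/152540 = 0.992599.
P(both) = p₁ × p₂ = 0.984025 × 0.992599 = 0.976742.

0.9767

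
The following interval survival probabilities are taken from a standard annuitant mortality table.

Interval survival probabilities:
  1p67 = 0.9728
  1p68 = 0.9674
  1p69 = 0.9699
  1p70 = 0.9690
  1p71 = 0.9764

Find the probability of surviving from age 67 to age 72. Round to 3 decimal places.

5p67 = 0.9728 × 0.9674 × 0.9699 × 0.9690 × 0.9764.
= 0.863591.

0.864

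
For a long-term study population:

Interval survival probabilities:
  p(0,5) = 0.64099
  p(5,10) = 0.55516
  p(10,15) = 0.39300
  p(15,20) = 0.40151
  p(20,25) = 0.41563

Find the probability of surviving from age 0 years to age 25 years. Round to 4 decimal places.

0.0233

P(survive 0→25) = 0.64099 × 0.55516 × 0.39300 × 0.40151 × 0.41563.
= 0.023338.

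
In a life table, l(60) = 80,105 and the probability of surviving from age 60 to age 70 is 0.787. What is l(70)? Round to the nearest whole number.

63043

l(70) = l(60) × p = 80,105 × 0.787 = 63043.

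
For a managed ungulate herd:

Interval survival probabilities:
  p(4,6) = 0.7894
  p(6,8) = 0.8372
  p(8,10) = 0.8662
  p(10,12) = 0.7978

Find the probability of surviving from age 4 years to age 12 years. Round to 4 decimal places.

P(survive 4→12) = 0.7894 × 0.8372 × 0.8662 × 0.7978.
= 0.456708.

0.4567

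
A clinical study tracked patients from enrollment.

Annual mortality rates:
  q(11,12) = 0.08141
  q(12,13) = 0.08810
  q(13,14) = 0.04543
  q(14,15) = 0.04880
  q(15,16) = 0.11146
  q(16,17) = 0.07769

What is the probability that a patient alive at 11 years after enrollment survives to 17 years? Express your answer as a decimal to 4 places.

The overall survival probability is (1 − 0.08141) × (1 − 0.08810) × (1 − 0.04543) × (1 − 0.04880) × (1 − 0.11146) × (1 − 0.07769).
= 0.91859 × 0.91190 × 0.95457 × 0.95120 × 0.88854 × 0.92231 = 0.623308.

0.6233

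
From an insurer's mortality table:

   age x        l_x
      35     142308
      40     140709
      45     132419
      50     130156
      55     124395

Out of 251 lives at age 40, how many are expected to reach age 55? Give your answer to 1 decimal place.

The relevant probability is 124395/140709 = 0.884059.
Expected number = 251 × 0.884059 = 221.9.

221.9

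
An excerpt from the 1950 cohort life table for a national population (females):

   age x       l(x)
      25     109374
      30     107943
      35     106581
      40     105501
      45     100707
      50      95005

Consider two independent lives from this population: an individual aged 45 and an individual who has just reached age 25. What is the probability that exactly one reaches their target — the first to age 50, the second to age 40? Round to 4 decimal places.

0.0880

p₁ = l(50)/l(45) = 95005/100707 = 0.943380; p₂ = l(40)/l(25) = 105501/109374 = 0.964589.
P(exactly one) = p₁(1−p₂) + (1−p₁)p₂ = 0.033406 + 0.054615 = 0.088021.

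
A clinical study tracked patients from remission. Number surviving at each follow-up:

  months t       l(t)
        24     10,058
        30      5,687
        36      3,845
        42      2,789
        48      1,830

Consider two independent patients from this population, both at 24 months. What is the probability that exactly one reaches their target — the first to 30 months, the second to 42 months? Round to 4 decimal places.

p₁ = l(30)/l(24) = 5,687/10,058 = 0.565421; p₂ = l(42)/l(24) = 2,789/10,058 = 0.277292.
P(exactly one) = p₁(1−p₂) + (1−p₁)p₂ = 0.408634 + 0.120505 = 0.529140.

0.5291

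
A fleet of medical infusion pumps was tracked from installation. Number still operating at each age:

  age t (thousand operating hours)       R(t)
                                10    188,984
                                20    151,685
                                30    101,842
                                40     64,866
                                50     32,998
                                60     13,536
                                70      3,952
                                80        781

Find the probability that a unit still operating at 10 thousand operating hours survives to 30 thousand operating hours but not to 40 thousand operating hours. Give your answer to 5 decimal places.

0.19566

This is the probability of reaching 30 but not 40, conditional on being operational at 10: (R(30) − R(40)) / R(10).
= (101,842 − 64,866) / 188,984 = 36,976 / 188,984 = 0.195657.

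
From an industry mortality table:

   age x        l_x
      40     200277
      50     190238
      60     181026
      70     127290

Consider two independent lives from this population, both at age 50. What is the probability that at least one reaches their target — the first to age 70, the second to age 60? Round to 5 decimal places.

0.98398

p₁ = l_70/l_50 = 127290/190238 = 0.669109; p₂ = l_60/l_50 = 181026/190238 = 0.951576.
P(at least one) = 1 − (1−p₁)(1−p₂) = 1 − 0.330891 × 0.048424 = 0.983977.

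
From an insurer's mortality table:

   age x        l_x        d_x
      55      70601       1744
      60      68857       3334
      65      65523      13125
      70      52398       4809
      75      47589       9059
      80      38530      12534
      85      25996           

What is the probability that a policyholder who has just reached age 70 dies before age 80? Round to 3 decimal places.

P(die before 80 | alive at 70) = 1 − l_80/l_70 = 1 − 38530/52398 = (13868)/52398 = 0.264667.

0.265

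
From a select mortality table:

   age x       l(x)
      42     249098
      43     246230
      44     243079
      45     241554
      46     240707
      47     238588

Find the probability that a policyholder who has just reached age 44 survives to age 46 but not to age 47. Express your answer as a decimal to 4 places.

0.0087

This is the probability of reaching 46 but not 47, conditional on being alive at 44: (l(46) − l(47)) / l(44).
= (240707 − 238588) / 243079 = 2119 / 243079 = 0.008717.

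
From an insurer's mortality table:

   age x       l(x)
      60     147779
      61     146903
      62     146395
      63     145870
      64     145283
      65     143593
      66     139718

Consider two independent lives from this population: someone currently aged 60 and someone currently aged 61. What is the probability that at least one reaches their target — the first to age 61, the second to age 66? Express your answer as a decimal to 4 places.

0.9997

p₁ = l(61)/l(60) = 146903/147779 = 0.994072; p₂ = l(66)/l(61) = 139718/146903 = 0.951090.
P(at least one) = 1 − (1−p₁)(1−p₂) = 1 − 0.005928 × 0.048910 = 0.999710.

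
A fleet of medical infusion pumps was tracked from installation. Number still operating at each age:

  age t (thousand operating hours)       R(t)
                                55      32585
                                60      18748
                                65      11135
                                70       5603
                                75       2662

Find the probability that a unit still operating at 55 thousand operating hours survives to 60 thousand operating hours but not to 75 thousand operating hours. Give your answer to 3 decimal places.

This is the probability of reaching 60 but not 75, conditional on being operational at 55: (R(60) − R(75)) / R(55).
= (18748 − 2662) / 32585 = 16086 / 32585 = 0.493663.

0.494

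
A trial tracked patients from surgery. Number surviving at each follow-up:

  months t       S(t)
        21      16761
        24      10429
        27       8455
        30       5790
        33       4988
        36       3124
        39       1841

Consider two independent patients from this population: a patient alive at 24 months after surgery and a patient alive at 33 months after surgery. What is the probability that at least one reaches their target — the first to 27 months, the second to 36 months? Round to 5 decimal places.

p₁ = S(27)/S(24) = 8455/10429 = 0.810720; p₂ = S(36)/S(33) = 3124/4988 = 0.626303.
P(at least one) = 1 − (1−p₁)(1−p₂) = 1 − 0.189280 × 0.373697 = 0.929267.

0.92927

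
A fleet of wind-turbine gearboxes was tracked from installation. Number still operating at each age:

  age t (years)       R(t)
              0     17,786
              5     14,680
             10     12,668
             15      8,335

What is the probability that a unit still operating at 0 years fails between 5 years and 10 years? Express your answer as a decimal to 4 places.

This is the probability of reaching 5 but not 10, conditional on being operational at 0: (R(5) − R(10)) / R(0).
= (14,680 − 12,668) / 17,786 = 2,012 / 17,786 = 0.113123.

0.1131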